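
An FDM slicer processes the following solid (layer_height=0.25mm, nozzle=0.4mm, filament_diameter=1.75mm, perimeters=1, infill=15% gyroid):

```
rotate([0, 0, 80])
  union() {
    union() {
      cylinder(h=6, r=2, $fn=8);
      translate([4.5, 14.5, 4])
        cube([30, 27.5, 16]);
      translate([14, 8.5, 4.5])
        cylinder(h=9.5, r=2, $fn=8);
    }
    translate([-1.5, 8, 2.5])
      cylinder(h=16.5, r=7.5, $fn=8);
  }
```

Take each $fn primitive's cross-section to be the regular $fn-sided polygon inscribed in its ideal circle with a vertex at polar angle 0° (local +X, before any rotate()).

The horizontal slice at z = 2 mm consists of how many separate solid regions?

1

At z = 2 mm: the cylinder: section is a regular 8-gon, circumradius r=2; the cube at (4.5, 14.5) is absent (z outside [4, 20]); the cylinder at (14, 8.5) is absent (z outside [4.5, 14]); Combining (union): only the r=2 cylinder is present, so the union is just that shape — 1 connected region; the cylinder at (-1.5, 8) does not reach this height (z outside [2.5, 19]); Merging all regions: only the result so far is present, so the union is just that shape — 1 connected region; (rotated 80° about Z; rotation is an isometry so areas/perimeters/island counts are preserved). The result has 1 disconnected region.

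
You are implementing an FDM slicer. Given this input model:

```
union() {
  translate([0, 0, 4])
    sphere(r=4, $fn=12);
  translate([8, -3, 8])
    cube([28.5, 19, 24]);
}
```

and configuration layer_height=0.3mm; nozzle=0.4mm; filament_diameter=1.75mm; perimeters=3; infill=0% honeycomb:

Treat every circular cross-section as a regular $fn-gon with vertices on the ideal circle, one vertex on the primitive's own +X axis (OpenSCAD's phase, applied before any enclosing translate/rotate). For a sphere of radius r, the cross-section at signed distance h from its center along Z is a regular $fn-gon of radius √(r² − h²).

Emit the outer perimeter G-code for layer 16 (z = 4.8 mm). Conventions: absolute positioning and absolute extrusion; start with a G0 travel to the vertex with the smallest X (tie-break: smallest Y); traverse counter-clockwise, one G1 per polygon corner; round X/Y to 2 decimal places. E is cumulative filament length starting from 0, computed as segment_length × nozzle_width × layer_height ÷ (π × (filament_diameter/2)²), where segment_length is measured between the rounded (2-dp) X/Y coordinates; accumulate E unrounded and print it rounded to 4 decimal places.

G0 X-3.92 Y0.00 Z4.80
G1 X-3.39 Y-1.96 E0.1013
G1 X-1.96 Y-3.39 E0.2022
G1 X0.00 Y-3.92 E0.3035
G1 X1.96 Y-3.39 E0.4048
G1 X3.39 Y-1.96 E0.5057
G1 X3.92 Y0.00 E0.6070
G1 X3.39 Y1.96 E0.7083
G1 X1.96 Y3.39 E0.8092
G1 X0.00 Y3.92 E0.9105
G1 X-1.96 Y3.39 E1.0118
G1 X-3.39 Y1.96 E1.1127
G1 X-3.92 Y0.00 E1.2140

At z = 4.8 mm: the sphere: section is a regular 12-gon, circumradius = √(r²−h²) = √(4²−0.8²) = 3.919; the cube at (8, -3) is not intersected at this z (z outside [8, 32]); Merging all regions: only the r=4 sphere is present, so the union is just that shape — 1 connected region. The outline is a single polygon with 12 vertices. Extrusion per mm of travel: 0.4 × 0.3 / (π × 0.875²) = 0.049890. Accumulating E over each segment gives final E = 1.2140.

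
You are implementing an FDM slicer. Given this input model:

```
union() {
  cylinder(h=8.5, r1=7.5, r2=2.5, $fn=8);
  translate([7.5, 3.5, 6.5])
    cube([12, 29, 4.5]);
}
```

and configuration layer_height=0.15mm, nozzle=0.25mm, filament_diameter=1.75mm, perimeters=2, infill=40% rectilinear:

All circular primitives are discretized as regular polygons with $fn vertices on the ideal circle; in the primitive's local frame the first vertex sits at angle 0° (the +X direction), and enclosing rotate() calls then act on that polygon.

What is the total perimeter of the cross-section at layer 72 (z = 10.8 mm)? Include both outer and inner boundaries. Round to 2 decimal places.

82.00 mm

At z = 10.8 mm: the cone is not intersected at this z (z outside [0, 8.5]); the cube at (7.5, 3.5) is present — its section is the full 12×29 rectangle (perimeter 82.00 mm); Combining (union): only the 12×29 cube at (7.5, 3.5) is present, so the union is just that shape — boundary = 82.00 mm. Overall, the cross-section is a single solid region. Total boundary length (outer) = 82.00 mm.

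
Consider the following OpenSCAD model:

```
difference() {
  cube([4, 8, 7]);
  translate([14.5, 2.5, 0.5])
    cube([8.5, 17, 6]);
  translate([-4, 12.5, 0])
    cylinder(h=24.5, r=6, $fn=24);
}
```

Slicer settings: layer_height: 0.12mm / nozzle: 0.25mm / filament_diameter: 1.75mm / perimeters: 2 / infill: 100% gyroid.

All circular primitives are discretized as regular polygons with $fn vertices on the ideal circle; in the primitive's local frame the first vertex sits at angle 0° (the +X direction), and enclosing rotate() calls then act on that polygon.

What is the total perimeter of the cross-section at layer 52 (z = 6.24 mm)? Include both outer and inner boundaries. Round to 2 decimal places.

24.00 mm

At z = 6.24 mm: the cube is present — its section is the full 4×8 rectangle (perimeter 24.00 mm); the cube at (14.5, 2.5) (footprint 8.5×17) is included at this height (perimeter 51.00 mm); the r=6 cylinder at (-4, 12.5) contributes a regular 24-gon of circumradius 6 (perimeter = 2·24·6.000·sin(180°/24) = 37.59 mm); Subtracting the remaining from the first: starting from the 4×8 cube, the 8.5×17 cube at (14.5, 2.5) misses the remaining region (no effect); the r=6 cylinder at (-4, 12.5) misses the remaining region (no effect) — boundary = 24.00 mm. Overall, the cross-section is a single solid region. Total boundary length (outer) = 24.00 mm.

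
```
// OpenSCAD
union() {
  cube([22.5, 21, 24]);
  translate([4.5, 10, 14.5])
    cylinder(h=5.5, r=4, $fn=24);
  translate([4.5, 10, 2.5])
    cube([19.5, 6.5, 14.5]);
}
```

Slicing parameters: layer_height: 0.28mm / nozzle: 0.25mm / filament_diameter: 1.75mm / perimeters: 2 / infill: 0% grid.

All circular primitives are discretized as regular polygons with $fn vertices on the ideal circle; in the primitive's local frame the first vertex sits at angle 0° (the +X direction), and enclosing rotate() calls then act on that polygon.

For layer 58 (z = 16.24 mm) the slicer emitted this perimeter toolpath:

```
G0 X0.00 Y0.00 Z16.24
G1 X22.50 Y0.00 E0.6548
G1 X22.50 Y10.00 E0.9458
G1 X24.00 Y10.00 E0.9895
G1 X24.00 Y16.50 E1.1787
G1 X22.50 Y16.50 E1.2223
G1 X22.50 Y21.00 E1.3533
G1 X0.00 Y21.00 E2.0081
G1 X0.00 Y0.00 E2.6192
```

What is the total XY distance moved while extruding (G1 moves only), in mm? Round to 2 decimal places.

Sum the Euclidean lengths of each G1 segment: total = 90.00 mm.

90.00 mm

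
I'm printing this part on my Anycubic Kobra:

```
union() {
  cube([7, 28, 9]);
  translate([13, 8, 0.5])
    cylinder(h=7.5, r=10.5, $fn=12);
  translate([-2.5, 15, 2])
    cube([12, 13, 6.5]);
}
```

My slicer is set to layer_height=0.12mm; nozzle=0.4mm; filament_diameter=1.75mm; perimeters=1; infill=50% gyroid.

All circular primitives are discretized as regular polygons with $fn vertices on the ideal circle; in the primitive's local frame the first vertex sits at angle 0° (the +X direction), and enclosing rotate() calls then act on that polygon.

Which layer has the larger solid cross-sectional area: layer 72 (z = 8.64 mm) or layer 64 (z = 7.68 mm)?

layer 64 (z = 7.68 mm)

Layer 72 (z = 8.64): the cube (footprint 7×28) is included at this height (area 196.00 mm²); the cylinder at (13, 8) is absent (z outside [0.5, 8]); the cube at (-2.5, 15) does not reach this height (z outside [2, 8.5]); Merging all regions: only the 7×28 cube is present, so the union is just that shape — area = 196.00 mm². So its area = 196.00 mm². Layer 64 (z = 7.68): the cube (footprint 7×28) is included at this height (area 196.00 mm²); the r=10.5 cylinder at (13, 8) gives a regular 12-gon of circumradius 10.5 (constant along its height) (area = (12/2)·10.500²·sin(360°/12) = 330.75 mm²); the 12×13 cube at (-2.5, 15) contributes its full rectangle (area 156.00 mm²); Merging all regions: the regions partially overlap — summed areas 682.75 mm² minus the doubly-counted overlap 145.74 mm² gives 537.01 mm² — area = 537.01 mm². So its area = 537.01 mm². Layer 64 is larger (537.01 vs 196.00 mm²).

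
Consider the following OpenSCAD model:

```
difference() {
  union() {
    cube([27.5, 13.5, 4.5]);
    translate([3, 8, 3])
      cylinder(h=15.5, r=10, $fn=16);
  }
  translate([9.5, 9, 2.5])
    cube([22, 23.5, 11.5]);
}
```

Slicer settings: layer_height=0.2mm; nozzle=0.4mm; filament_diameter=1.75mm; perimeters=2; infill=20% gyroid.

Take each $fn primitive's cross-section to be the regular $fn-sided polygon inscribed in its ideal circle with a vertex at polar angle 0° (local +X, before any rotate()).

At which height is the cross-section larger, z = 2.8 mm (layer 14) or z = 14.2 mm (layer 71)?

layer 71 (z = 14.2 mm)

Layer 14 (z = 2.8): the 27.5×13.5 cube contributes its full rectangle (area 371.25 mm²); the cylinder at (3, 8) is absent (z outside [3, 18.5]); Merging all regions: only the 27.5×13.5 cube is present, so the union is just that shape — area = 371.25 mm²; the 22×23.5 cube at (9.5, 9) contributes its full rectangle (area 517.00 mm²); After the difference (first − rest): starting from the result so far (371.25 mm²), the 22×23.5 cube at (9.5, 9) partially overlaps it — only the 81.00 mm² overlap (of its 517.00 mm²) is removed, clipping the outline — area = 290.25 mm². So its area = 290.25 mm². Layer 71 (z = 14.2): the cube does not reach this height (z outside [0, 4.5]); the cylinder at (3, 8): section is a regular 16-gon, circumradius r=10 (area = (16/2)·10.000²·sin(360°/16) = 306.15 mm²); Combining (union): only the r=10 cylinder at (3, 8) is present, so the union is just that shape — area = 306.15 mm²; the cube at (9.5, 9) does not reach this height (z outside [2.5, 14]); Subtracting the remaining from the first: none of the subtracted shapes is present at this height, so that combined region is unchanged — area = 306.15 mm². So its area = 306.15 mm². Layer 71 is larger (306.15 vs 290.25 mm²).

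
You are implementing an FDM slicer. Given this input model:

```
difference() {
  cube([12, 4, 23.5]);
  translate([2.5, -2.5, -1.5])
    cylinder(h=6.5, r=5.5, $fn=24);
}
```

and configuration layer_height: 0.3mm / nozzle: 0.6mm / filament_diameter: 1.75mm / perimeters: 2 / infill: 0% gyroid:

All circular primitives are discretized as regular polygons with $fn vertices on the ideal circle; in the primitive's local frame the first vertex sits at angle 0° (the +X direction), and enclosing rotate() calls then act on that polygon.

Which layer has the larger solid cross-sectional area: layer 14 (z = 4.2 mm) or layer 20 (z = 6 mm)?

Layer 14 (z = 4.2): the cube (footprint 12×4) is included at this height (area 48.00 mm²); the r=5.5 cylinder at (2.5, -2.5) gives a regular 24-gon of circumradius 5.5 (constant along its height) (area = (24/2)·5.500²·sin(360°/24) = 93.95 mm²); After the difference (first − rest): starting from the 12×4 cube (48.00 mm²), the r=5.5 cylinder at (2.5, -2.5) partially overlaps it — only the 17.24 mm² overlap (of its 93.95 mm²) is removed, clipping the outline — area = 30.76 mm². So its area = 30.76 mm². Layer 20 (z = 6): the cube is present — its section is the full 12×4 rectangle (area 48.00 mm²); the cylinder at (2.5, -2.5) does not reach this height (z outside [-1.5, 5]); After the difference (first − rest): none of the subtracted shapes is present at this height, so the 12×4 cube is unchanged — area = 48.00 mm². So its area = 48.00 mm². Layer 20 is larger (48.00 vs 30.76 mm²).

layer 20 (z = 6 mm)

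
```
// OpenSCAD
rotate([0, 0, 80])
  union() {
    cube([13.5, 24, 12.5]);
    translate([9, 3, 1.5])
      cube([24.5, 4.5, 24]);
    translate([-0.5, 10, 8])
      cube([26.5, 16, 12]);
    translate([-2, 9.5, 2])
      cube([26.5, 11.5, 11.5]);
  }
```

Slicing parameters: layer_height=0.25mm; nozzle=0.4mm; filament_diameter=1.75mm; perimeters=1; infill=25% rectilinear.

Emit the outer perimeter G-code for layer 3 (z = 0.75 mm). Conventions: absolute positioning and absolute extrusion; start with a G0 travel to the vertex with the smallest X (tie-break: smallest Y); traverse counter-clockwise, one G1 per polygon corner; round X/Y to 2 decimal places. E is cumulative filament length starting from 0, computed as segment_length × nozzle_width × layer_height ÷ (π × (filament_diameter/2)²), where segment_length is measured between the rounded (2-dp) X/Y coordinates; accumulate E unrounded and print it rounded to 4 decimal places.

At z = 0.75 mm: the 13.5×24 cube contributes its full rectangle; the cube at (9, 3) is absent (z outside [1.5, 25.5]); the cube at (-0.5, 10) is not intersected at this z (z outside [8, 20]); the cube at (-2, 9.5) is absent (z outside [2, 13.5]); Taking the union: only the 13.5×24 cube is present, so the union is just that shape — 1 connected region; (rotated 80° about Z; rotation is an isometry so areas/perimeters/island counts are preserved). The outline is a single polygon with 4 vertices. Extrusion per mm of travel: 0.4 × 0.25 / (π × 0.875²) = 0.041575. Accumulating E over each segment gives final E = 3.1178.

G0 X-23.64 Y4.17 Z0.75
G1 X0.00 Y0.00 E0.9980
G1 X2.34 Y13.29 E1.5590
G1 X-21.29 Y17.46 E2.5566
G1 X-23.64 Y4.17 E3.1178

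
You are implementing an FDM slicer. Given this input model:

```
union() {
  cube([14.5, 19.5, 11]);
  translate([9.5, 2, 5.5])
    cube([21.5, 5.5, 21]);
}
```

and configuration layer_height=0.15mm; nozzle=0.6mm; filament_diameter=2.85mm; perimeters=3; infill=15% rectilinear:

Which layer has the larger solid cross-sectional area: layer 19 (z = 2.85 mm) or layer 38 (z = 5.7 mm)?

layer 38 (z = 5.7 mm)

Layer 19 (z = 2.85): the 14.5×19.5 cube contributes its full rectangle (area 282.75 mm²); the cube at (9.5, 2) does not reach this height (z outside [5.5, 26.5]); Combining (union): only the 14.5×19.5 cube is present, so the union is just that shape — area = 282.75 mm². So its area = 282.75 mm². Layer 38 (z = 5.7): the 14.5×19.5 cube contributes its full rectangle (area 282.75 mm²); the cube at (9.5, 2) is present — its section is the full 21.5×5.5 rectangle (area 118.25 mm²); Merging all regions: the regions partially overlap — summed areas 401.00 mm² minus the doubly-counted overlap 27.50 mm² gives 373.50 mm² — area = 373.50 mm². So its area = 373.50 mm². Layer 38 is larger (373.50 vs 282.75 mm²).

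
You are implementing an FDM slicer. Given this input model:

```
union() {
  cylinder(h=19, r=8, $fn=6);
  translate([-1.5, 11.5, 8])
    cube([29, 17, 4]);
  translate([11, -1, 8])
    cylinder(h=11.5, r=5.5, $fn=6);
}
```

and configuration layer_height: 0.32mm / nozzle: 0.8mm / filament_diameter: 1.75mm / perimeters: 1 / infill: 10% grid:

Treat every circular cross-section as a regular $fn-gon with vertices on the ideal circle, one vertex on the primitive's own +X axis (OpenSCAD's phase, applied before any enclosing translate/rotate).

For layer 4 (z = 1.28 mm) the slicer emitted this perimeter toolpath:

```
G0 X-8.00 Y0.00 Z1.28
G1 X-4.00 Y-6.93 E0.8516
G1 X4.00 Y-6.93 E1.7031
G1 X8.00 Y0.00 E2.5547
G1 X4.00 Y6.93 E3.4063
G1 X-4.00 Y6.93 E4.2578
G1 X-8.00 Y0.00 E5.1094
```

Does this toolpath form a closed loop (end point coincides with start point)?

Start point (G0): (-8.00, 0.00). End point (last G1): the path returns to the start — closed.

yes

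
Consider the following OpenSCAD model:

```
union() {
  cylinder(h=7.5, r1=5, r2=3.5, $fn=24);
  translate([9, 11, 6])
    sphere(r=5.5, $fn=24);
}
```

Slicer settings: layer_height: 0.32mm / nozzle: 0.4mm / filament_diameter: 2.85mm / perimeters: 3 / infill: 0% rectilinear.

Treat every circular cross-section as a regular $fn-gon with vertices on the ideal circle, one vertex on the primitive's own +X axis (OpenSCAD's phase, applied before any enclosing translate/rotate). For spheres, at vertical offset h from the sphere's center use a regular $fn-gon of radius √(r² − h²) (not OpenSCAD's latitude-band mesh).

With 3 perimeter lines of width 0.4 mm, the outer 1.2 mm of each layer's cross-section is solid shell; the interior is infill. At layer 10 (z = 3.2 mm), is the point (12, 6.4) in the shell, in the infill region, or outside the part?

At z = 3.2 mm: the cone (r1=5→r2=3.5) has section circumradius 4.360 here — a regular 24-gon; the r=5.5 sphere at (9, 11) contributes a regular 24-gon of circumradius √(5.5²−2.8²) = 4.734; Taking the union: the 2 present regions are separate (no shared area or edge), so areas and boundary lengths simply add and each stays a separate island — 2 connected regions. Overall, the cross-section has 2 separate islands. The nearest boundary edge runs (12.35, 7.65)→(11.37, 6.90); distance from the point to it = 0.78 mm. The point is not inside any of the regions above, so it lies outside the cross-section (0.78 mm from the nearest boundary).

outside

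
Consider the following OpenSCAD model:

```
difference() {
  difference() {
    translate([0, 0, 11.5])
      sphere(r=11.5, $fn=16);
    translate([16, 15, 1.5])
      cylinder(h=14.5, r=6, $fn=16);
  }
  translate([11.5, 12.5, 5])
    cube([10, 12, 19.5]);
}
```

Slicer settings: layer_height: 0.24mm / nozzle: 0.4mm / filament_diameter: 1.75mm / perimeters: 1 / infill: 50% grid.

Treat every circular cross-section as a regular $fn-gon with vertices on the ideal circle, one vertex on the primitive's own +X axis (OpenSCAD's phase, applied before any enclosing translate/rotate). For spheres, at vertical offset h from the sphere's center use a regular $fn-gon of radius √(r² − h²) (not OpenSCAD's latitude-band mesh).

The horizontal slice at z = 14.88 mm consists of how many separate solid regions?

1

At z = 14.88 mm: the r=11.5 sphere slices to a regular 16-gon of circumradius 10.992 (√(r²−h²) with h=3.38 from center); the r=6 cylinder at (16, 15) gives a regular 16-gon of circumradius 6 (constant along its height); After the difference (first − rest): starting from the r=11.5 sphere, the r=6 cylinder at (16, 15) misses the remaining region (no effect) — 1 connected region; the cube at (11.5, 12.5) (footprint 10×12) is included at this height; Subtracting the remaining from the first: starting from that combined region, the 10×12 cube at (11.5, 12.5) misses the remaining region (no effect) — 1 connected region. The result has 1 disconnected region.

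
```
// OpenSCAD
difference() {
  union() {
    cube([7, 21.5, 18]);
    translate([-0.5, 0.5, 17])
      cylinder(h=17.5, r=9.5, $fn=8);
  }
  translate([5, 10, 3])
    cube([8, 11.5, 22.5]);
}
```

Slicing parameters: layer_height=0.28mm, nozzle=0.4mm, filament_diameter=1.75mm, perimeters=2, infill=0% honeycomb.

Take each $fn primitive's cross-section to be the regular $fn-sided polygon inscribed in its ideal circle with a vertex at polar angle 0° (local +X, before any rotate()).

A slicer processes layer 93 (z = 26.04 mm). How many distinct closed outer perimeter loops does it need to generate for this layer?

1

At z = 26.04 mm: the cube is absent (z outside [0, 18]); the cylinder at (-0.5, 0.5): section is a regular 8-gon, circumradius r=9.5; Combining (union): only the r=9.5 cylinder at (-0.5, 0.5) is present, so the union is just that shape — 1 connected region; the cube at (5, 10) does not reach this height (z outside [3, 25.5]); Subtracting the remaining from the first: none of the subtracted shapes is present at this height, so that combined region is unchanged — 1 connected region. The result has 1 disconnected region.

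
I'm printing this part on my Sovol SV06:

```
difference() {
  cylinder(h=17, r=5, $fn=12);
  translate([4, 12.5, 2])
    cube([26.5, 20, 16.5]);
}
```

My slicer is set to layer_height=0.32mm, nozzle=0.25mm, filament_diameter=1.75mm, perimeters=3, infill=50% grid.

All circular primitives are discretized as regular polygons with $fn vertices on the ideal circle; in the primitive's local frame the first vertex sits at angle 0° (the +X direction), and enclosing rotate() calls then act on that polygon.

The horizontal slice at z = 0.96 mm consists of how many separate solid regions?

At z = 0.96 mm: the r=5 cylinder contributes a regular 12-gon of circumradius 5; the cube at (4, 12.5) is absent (z outside [2, 18.5]); After the difference (first − rest): none of the subtracted shapes is present at this height, so the r=5 cylinder is unchanged — 1 connected region. The result has 1 disconnected region.

1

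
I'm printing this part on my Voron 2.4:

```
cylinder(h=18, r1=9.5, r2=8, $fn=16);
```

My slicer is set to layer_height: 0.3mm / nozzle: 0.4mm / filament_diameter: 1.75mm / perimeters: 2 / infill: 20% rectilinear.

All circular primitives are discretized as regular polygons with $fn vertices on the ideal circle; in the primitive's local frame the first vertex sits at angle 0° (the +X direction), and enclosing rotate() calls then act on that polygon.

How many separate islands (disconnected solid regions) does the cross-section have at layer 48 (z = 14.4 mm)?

1

At z = 14.4 mm: the cone: at t=0.800 of its height the radius interpolates to r₁+(r₂−r₁)t = 8.300, giving a regular 16-gon of that circumradius. Overall, the cross-section is a single solid region. Island count = 1.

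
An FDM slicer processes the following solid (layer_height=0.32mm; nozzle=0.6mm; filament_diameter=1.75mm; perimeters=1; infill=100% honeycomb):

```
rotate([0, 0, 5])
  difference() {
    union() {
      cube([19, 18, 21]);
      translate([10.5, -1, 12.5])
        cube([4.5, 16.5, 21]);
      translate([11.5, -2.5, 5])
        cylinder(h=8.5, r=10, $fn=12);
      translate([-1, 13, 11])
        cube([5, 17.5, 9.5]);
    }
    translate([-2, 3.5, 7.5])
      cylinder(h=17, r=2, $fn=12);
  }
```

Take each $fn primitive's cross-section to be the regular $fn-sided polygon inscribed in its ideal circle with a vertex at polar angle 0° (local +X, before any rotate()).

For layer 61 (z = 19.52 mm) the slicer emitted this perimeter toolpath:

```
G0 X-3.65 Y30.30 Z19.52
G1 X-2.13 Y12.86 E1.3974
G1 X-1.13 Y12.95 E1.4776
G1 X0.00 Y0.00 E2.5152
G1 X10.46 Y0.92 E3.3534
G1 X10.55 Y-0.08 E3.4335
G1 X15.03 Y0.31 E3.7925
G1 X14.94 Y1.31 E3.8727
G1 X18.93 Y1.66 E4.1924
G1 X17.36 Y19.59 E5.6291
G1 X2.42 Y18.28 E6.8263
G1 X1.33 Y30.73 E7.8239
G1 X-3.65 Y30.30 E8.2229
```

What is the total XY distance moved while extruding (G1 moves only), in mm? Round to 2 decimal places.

103.01 mm

Sum the Euclidean lengths of each G1 segment: total = 103.01 mm.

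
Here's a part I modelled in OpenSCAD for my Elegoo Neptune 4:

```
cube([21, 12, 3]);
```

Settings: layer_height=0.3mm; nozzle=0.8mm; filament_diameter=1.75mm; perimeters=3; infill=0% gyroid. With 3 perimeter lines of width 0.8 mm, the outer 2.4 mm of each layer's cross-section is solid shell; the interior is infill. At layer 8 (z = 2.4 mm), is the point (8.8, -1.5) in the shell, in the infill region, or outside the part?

At z = 2.4 mm: the 21×12 cube contributes its full rectangle. Overall, the cross-section is a single solid region. The nearest boundary edge runs (0.00, 0.00)→(21.00, 0.00); distance from the point to it = 1.50 mm. The point is not inside any of the regions above, so it lies outside the cross-section (1.50 mm from the nearest boundary).

outside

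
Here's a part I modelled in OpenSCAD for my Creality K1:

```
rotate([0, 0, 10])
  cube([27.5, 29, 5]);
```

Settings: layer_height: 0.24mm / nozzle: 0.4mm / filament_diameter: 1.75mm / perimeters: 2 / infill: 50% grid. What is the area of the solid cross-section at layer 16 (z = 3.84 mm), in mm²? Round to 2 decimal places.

797.50 mm²

At z = 3.84 mm: the cube is present — its section is the full 27.5×29 rectangle (area 797.50 mm²); (rotated 10° about Z; rotation is an isometry so areas/perimeters/island counts are preserved). Overall, the cross-section is a single solid region. Net area = 797.50 mm².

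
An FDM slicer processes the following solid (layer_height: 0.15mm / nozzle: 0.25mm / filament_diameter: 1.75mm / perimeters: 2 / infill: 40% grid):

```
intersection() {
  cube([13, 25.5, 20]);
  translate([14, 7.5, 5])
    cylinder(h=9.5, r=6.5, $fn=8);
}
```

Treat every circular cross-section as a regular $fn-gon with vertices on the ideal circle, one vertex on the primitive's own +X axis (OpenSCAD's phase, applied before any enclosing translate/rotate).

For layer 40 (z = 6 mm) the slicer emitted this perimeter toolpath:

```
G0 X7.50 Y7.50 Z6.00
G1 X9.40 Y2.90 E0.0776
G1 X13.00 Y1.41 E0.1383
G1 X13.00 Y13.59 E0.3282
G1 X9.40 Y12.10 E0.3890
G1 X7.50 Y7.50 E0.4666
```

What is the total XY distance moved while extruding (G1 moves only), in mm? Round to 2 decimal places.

29.93 mm

Sum the Euclidean lengths of each G1 segment: total = 29.93 mm.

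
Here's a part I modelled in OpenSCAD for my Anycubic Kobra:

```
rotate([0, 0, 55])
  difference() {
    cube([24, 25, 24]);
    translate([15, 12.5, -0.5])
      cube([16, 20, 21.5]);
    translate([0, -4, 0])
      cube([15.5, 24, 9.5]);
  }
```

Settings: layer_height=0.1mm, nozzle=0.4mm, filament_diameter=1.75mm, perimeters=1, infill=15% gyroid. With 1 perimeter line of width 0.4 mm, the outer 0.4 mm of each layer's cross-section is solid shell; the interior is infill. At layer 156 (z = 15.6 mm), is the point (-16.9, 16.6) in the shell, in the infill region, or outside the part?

At z = 15.6 mm: the cube (footprint 24×25) is included at this height; the cube at (15, 12.5) (footprint 16×20) is included at this height; the cube at (0, -4) is not intersected at this z (z outside [0, 9.5]); Taking the first minus the rest: starting from the 24×25 cube, the 16×20 cube at (15, 12.5) partially overlaps it — only the 112.50 mm² overlap (of its 320.00 mm²) is removed, clipping the outline — 1 connected region; (whole slice rotated 55° about Z — lengths, areas and connectivity unchanged). Overall, the cross-section is a single solid region. Undo the 55° rotation: the query point maps to (3.904, 23.365) in the un-rotated model frame. The nearest boundary edge runs (0.00, 25.00)→(15.00, 25.00); distance from the point to it = 1.63 mm. The point is inside the cross-section and 1.63 mm from the nearest boundary — more than the 0.4 mm shell width (1 × 0.4), so it's in the infill interior.

infill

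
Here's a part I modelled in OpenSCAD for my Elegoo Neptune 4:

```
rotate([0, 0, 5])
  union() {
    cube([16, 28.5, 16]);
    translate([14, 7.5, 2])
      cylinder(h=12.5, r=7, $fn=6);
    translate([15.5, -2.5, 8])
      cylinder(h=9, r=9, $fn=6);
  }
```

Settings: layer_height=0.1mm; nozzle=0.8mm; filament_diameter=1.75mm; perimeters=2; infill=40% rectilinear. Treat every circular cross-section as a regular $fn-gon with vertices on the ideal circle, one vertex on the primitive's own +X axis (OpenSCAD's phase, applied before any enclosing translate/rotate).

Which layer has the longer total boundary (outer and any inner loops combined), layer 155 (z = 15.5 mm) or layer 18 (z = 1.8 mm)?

layer 155 (z = 15.5 mm)

Layer 155 (z = 15.5): the cube (footprint 16×28.5) is included at this height (perimeter 89.00 mm); the cylinder at (14, 7.5) does not reach this height (z outside [2, 14.5]); the r=9 cylinder at (15.5, -2.5) contributes a regular 6-gon of circumradius 9 (perimeter = 2·6·9.000·sin(180°/6) = 54.00 mm); Combining (union): the regions partially overlap (shared area 34.56 mm²), so the edge portions inside another operand are dropped and the merged outline is re-measured after clipping — boundary = 118.54 mm; (rotated 5° about Z; rotation is an isometry so areas/perimeters/island counts are preserved). So its perimeter = 118.54 mm. Layer 18 (z = 1.8): the cube is present — its section is the full 16×28.5 rectangle (perimeter 89.00 mm); the cylinder at (14, 7.5) is absent (z outside [2, 14.5]); the cylinder at (15.5, -2.5) does not reach this height (z outside [8, 17]); Combining (union): only the 16×28.5 cube is present, so the union is just that shape — boundary = 89.00 mm; (whole slice rotated 5° about Z — lengths, areas and connectivity unchanged). So its perimeter = 89.00 mm. Layer 155 is larger (118.54 vs 89.00 mm).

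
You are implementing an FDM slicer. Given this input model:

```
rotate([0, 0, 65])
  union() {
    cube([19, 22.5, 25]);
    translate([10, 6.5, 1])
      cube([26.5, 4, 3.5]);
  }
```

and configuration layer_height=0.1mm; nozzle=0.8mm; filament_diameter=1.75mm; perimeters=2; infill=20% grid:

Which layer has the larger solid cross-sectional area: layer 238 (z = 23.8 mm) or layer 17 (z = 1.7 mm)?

Layer 238 (z = 23.8): the 19×22.5 cube contributes its full rectangle (area 427.50 mm²); the cube at (10, 6.5) is not intersected at this z (z outside [1, 4.5]); Taking the union: only the 19×22.5 cube is present, so the union is just that shape — area = 427.50 mm²; (rotated 65° about Z; rotation is an isometry so areas/perimeters/island counts are preserved). So its area = 427.50 mm². Layer 17 (z = 1.7): the cube is present — its section is the full 19×22.5 rectangle (area 427.50 mm²); the 26.5×4 cube at (10, 6.5) contributes its full rectangle (area 106.00 mm²); Taking the union: the regions partially overlap — summed areas 533.50 mm² minus the doubly-counted overlap 36.00 mm² gives 497.50 mm² — area = 497.50 mm²; (whole slice rotated 65° about Z — lengths, areas and connectivity unchanged). So its area = 497.50 mm². Layer 17 is larger (497.50 vs 427.50 mm²).

layer 17 (z = 1.7 mm)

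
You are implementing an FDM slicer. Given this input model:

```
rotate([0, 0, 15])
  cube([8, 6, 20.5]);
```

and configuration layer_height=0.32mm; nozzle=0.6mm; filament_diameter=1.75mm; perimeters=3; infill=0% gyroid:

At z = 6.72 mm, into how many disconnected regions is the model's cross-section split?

At z = 6.72 mm: the cube (footprint 8×6) is included at this height; (whole slice rotated 15° about Z — lengths, areas and connectivity unchanged). The result has 1 disconnected region.

1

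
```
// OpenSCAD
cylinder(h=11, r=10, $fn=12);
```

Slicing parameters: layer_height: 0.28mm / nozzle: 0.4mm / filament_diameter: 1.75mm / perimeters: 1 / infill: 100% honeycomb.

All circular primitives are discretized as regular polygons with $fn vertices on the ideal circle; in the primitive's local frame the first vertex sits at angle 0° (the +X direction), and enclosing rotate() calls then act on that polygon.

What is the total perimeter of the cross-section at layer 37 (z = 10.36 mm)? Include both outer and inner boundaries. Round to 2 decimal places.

62.12 mm

At z = 10.36 mm: the cylinder: section is a regular 12-gon, circumradius r=10 (perimeter = 2·12·10.000·sin(180°/12) = 62.12 mm). Overall, the cross-section is a single solid region. Total boundary length (outer) = 62.12 mm.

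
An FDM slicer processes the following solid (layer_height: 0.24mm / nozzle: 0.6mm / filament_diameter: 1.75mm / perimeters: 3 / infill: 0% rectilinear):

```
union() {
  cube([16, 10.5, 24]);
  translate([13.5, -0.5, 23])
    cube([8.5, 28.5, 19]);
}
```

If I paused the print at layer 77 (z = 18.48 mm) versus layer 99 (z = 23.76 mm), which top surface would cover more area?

Layer 77 (z = 18.48): the 16×10.5 cube contributes its full rectangle (area 168.00 mm²); the cube at (13.5, -0.5) is absent (z outside [23, 42]); Merging all regions: only the 16×10.5 cube is present, so the union is just that shape — area = 168.00 mm². So its area = 168.00 mm². Layer 99 (z = 23.76): the cube is present — its section is the full 16×10.5 rectangle (area 168.00 mm²); the cube at (13.5, -0.5) is present — its section is the full 8.5×28.5 rectangle (area 242.25 mm²); Taking the union: the regions partially overlap — summed areas 410.25 mm² minus the doubly-counted overlap 26.25 mm² gives 384.00 mm² — area = 384.00 mm². So its area = 384.00 mm². Layer 99 is larger (384.00 vs 168.00 mm²).

layer 99 (z = 23.76 mm)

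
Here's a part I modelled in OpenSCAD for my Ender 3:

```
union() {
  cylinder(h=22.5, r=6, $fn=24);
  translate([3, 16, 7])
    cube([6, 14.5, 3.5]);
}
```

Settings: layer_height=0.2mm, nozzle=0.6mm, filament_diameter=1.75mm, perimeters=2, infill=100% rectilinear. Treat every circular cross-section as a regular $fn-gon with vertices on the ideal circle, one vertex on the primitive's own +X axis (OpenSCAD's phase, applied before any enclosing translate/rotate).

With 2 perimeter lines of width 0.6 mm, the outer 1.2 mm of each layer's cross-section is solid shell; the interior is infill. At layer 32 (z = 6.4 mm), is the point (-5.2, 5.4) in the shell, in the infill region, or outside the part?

At z = 6.4 mm: the cylinder: section is a regular 24-gon, circumradius r=6; the cube at (3, 16) is not intersected at this z (z outside [7, 10.5]); Taking the union: only the r=6 cylinder is present, so the union is just that shape — 1 connected region. Overall, the cross-section is a single solid region. The nearest boundary edge runs (-3.00, 5.20)→(-4.24, 4.24); distance from the point to it = 1.50 mm. The point is not inside any of the regions above, so it lies outside the cross-section (1.50 mm from the nearest boundary).

outside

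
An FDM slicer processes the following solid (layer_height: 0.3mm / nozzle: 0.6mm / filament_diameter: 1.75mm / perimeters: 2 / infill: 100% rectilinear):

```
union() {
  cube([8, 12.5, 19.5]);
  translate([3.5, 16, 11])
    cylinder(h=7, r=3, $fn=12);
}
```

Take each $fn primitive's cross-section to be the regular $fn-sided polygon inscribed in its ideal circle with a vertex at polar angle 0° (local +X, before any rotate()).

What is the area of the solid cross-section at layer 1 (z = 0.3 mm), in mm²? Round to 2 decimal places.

100.00 mm²

At z = 0.3 mm: the cube is present — its section is the full 8×12.5 rectangle (area 100.00 mm²); the cylinder at (3.5, 16) is absent (z outside [11, 18]); Taking the union: only the 8×12.5 cube is present, so the union is just that shape — area = 100.00 mm². Overall, the cross-section is a single solid region. Net area = 100.00 mm².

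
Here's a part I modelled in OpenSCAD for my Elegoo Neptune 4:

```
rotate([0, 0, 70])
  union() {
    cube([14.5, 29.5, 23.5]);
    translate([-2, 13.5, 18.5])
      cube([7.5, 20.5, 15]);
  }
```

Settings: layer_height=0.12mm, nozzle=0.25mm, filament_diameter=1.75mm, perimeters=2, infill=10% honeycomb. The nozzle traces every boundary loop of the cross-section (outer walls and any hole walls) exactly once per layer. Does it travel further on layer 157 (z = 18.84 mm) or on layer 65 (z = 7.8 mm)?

Layer 157 (z = 18.84): the 14.5×29.5 cube contributes its full rectangle (perimeter 88.00 mm); the cube at (-2, 13.5) (footprint 7.5×20.5) is included at this height (perimeter 56.00 mm); Taking the union: the regions partially overlap (shared area 88.00 mm²), so the edge portions inside another operand are dropped and the merged outline is re-measured after clipping — boundary = 101.00 mm; (whole slice rotated 70° about Z — lengths, areas and connectivity unchanged). So its perimeter = 101.00 mm. Layer 65 (z = 7.8): the cube (footprint 14.5×29.5) is included at this height (perimeter 88.00 mm); the cube at (-2, 13.5) does not reach this height (z outside [18.5, 33.5]); Taking the union: only the 14.5×29.5 cube is present, so the union is just that shape — boundary = 88.00 mm; (whole slice rotated 70° about Z — lengths, areas and connectivity unchanged). So its perimeter = 88.00 mm. Layer 157 is larger (101.00 vs 88.00 mm).

layer 157 (z = 18.84 mm)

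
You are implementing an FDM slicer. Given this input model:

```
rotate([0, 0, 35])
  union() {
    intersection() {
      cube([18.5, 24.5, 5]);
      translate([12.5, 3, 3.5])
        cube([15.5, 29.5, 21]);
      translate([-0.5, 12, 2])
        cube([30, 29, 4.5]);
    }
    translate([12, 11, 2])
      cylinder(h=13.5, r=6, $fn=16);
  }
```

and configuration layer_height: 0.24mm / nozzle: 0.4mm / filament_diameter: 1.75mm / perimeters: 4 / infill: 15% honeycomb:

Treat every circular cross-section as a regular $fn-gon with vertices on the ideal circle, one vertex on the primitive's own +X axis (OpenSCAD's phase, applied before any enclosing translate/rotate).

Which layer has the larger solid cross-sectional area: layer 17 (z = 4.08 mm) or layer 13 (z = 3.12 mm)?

layer 17 (z = 4.08 mm)

Layer 17 (z = 4.08): the 18.5×24.5 cube contributes its full rectangle (area 453.25 mm²); the cube at (12.5, 3) (footprint 15.5×29.5) is included at this height (area 457.25 mm²); the cube at (-0.5, 12) is present — its section is the full 30×29 rectangle (area 870.00 mm²); Taking the intersection: the 15.5×29.5 cube at (12.5, 3) partially overlaps the 18.5×24.5 cube; clipping to the common part keeps 129.00 mm²; the 30×29 cube at (-0.5, 12) partially overlaps the running intersection; clipping to the common part keeps 75.00 mm² — area = 75.00 mm²; the r=6 cylinder at (12, 11) contributes a regular 16-gon of circumradius 6 (area = (16/2)·6.000²·sin(360°/16) = 110.21 mm²); Combining (union): the regions partially overlap — summed areas 185.21 mm² minus the doubly-counted overlap 19.18 mm² gives 166.04 mm² — area = 166.04 mm²; (whole slice rotated 35° about Z — lengths, areas and connectivity unchanged). So its area = 166.04 mm². Layer 13 (z = 3.12): the cube (footprint 18.5×24.5) is included at this height (area 453.25 mm²); the cube at (12.5, 3) does not reach this height (z outside [3.5, 24.5]); the cube at (-0.5, 12) is present — its section is the full 30×29 rectangle (area 870.00 mm²); Keeping only the common overlap: at least one operand is absent at this height, so nothing remains; the r=6 cylinder at (12, 11) contributes a regular 16-gon of circumradius 6 (area = (16/2)·6.000²·sin(360°/16) = 110.21 mm²); Combining (union): only the r=6 cylinder at (12, 11) is present, so the union is just that shape — area = 110.21 mm²; (rotated 35° about Z; rotation is an isometry so areas/perimeters/island counts are preserved). So its area = 110.21 mm². Layer 17 is larger (166.04 vs 110.21 mm²).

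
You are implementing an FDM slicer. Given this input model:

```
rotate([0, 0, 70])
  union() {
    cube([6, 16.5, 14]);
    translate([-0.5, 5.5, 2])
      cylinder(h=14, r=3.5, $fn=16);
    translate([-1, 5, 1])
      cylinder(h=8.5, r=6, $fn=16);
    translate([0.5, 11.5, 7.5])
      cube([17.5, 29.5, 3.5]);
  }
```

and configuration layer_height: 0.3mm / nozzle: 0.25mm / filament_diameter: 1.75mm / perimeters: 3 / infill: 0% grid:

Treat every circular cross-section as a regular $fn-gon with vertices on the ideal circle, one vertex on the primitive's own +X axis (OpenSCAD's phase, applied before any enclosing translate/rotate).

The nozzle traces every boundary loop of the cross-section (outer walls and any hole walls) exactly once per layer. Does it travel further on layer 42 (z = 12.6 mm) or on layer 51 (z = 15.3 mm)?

layer 42 (z = 12.6 mm)

Layer 42 (z = 12.6): the 6×16.5 cube contributes its full rectangle (perimeter 45.00 mm); the cylinder at (-0.5, 5.5): section is a regular 16-gon, circumradius r=3.5 (perimeter = 2·16·3.500·sin(180°/16) = 21.85 mm); the cylinder at (-1, 5) is absent (z outside [1, 9.5]); the cube at (0.5, 11.5) is absent (z outside [7.5, 11]); Combining (union): the regions partially overlap (shared area 15.30 mm²), so the edge portions inside another operand are dropped and the merged outline is re-measured after clipping — boundary = 50.14 mm; (whole slice rotated 70° about Z — lengths, areas and connectivity unchanged). So its perimeter = 50.14 mm. Layer 51 (z = 15.3): the cube is not intersected at this z (z outside [0, 14]); the r=3.5 cylinder at (-0.5, 5.5) contributes a regular 16-gon of circumradius 3.5 (perimeter = 2·16·3.500·sin(180°/16) = 21.85 mm); the cylinder at (-1, 5) does not reach this height (z outside [1, 9.5]); the cube at (0.5, 11.5) is not intersected at this z (z outside [7.5, 11]); Merging all regions: only the r=3.5 cylinder at (-0.5, 5.5) is present, so the union is just that shape — boundary = 21.85 mm; (rotated 70° about Z; rotation is an isometry so areas/perimeters/island counts are preserved). So its perimeter = 21.85 mm. Layer 42 is larger (50.14 vs 21.85 mm).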